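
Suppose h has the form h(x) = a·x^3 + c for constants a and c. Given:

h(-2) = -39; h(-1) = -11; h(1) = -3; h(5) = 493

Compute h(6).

857

From h(-2) = -39 and h(-1) = -11: -8a + c = -39 and -1a + c = -11.
Subtracting: 7a = 28, so a = 4; then c = -39 − 4·(-8) = -7.
So h(x) = 4x³ − 7, and h(6) = 857.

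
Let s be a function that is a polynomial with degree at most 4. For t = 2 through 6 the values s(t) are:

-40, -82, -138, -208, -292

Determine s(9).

-628

First differences: -42, -56, -70, -84. Second differences: -14, -14, -14.
Level-2 differences are constant, so s has degree 2.
Fitting a degree-2 polynomial gives s(t) = -7t² - 7t + 2.
Then s(9) = -628.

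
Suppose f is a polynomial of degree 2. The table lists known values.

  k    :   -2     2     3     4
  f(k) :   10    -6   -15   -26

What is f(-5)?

Write f(k) = ak² + bk + c; the 4 given values yield a linear system in the 3 coefficients.
Solving, f(k) = -k² - 4k + 6.
Then f(-5) = 1.

1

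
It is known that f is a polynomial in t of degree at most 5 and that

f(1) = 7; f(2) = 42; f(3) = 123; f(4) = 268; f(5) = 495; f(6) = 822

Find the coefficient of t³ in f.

3

First differences: 35, 81, 145, 227, 327. Second differences: 46, 64, 82, 100. Third differences: 18, 18, 18.
Level-3 differences are constant, so f has degree 3.
Fitting a degree-3 polynomial gives f(t) = 3t³ + 5t² - t.
The coefficient of t³ is 3.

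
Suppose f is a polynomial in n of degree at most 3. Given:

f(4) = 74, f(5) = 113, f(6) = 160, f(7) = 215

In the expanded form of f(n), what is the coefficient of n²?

Write f(n) = an³ + bn² + cn + d; the 4 given values yield a linear system in the 4 coefficients.
Solving, the leading coefficient vanishes, and f(n) = 4n² + 3n - 2.
The coefficient of n² is 4.

4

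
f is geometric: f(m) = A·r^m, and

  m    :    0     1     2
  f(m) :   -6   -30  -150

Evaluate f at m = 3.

-750

Consecutive ratio: -30/(-6) = 5, and -150/(-30) = 5, so r = 5.
Then A·5^0 = -6 gives A = -6, and f(m) = -6·5^m.
f(3) = -6·5^3 = -750.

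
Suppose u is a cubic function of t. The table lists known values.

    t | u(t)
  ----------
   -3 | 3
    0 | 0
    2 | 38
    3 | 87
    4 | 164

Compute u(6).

Write u(t) = at³ + bt² + ct + d; the 5 given values yield a linear system in the 4 coefficients.
Solving, u(t) = t³ + 5t² + 5t.
Then u(6) = 426.

426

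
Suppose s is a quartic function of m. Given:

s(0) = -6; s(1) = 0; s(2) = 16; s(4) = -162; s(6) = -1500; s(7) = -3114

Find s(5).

Write s(m) = am^4 + bm³ + cm² + dm + e; the 6 given values yield a linear system in the 5 coefficients.
Solving, s(m) = -2m^4 + 4m³ + 7m² - 3m - 6.
Then s(5) = -596.

-596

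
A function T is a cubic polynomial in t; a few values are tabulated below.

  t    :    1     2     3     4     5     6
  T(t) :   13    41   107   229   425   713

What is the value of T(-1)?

-1

First differences: 28, 66, 122, 196, 288. Second differences: 38, 56, 74, 92. Third differences: 18, 18, 18.
Level-3 differences are constant, so T has degree 3.
Fitting a degree-3 polynomial gives T(t) = 3t³ + t² + 4t + 5.
Then T(-1) = -1.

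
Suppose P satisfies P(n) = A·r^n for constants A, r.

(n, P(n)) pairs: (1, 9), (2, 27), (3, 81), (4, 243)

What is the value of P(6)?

Consecutive ratio: 27/9 = 3, and 81/27 = 3, so r = 3.
Then A·3^1 = 9 gives A = 3, and P(n) = 3·3^n.
P(6) = 3·3^6 = 2187.

2187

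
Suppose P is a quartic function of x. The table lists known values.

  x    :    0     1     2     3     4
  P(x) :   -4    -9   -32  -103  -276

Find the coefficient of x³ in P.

Write P(x) = ax^4 + bx³ + cx² + dx + e; the 5 given values yield a linear system in the 5 coefficients.
Solving, P(x) = -x^4 + x³ - 5x² - 4.
The coefficient of x³ is 1.

1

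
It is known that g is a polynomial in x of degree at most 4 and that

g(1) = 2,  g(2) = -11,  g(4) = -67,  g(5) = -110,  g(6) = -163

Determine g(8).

Write g(x) = ax^4 + bx³ + cx² + dx + e; the 5 given values yield a linear system in the 5 coefficients.
Solving, the top 2 coefficients vanish, and g(x) = -5x² + 2x + 5.
Then g(8) = -299.

-299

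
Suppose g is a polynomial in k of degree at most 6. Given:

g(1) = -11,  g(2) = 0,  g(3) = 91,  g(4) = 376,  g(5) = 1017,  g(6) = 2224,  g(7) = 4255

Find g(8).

Write g(k) = ak^6 + bk^5 + ck^4 + dk³ + ek² + pk + q; the 7 given values yield a linear system in the 7 coefficients.
Solving, the top 2 coefficients vanish, and g(k) = 2k^4 - k³ - 4k² - 8.
Then g(8) = 7416.

7416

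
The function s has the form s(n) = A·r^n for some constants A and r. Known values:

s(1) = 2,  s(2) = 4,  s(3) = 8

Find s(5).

Consecutive ratio: 4/2 = 2, and 8/4 = 2, so r = 2.
Then A·2^1 = 2 gives A = 1, and s(n) = 1·2^n.
s(5) = 1·2^5 = 32.

32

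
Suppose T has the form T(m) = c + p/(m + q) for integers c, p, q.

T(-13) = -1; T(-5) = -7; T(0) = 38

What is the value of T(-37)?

(T(m) − c)(m + q) = p for each data point; the three points give a linear system in c and q, then p follows.
Solving: c = 2, q = 1, p = 36, so T(m) = 2 + 36/(m + 1).
Then T(-37) = 2 + 36/(-36) = 1.

1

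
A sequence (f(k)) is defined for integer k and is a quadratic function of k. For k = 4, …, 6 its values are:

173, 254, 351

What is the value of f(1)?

26

Write f(k) = ak² + bk + c; the 3 given values yield a linear system in the 3 coefficients.
Solving, f(k) = 8k² + 9k + 9.
Then f(1) = 26.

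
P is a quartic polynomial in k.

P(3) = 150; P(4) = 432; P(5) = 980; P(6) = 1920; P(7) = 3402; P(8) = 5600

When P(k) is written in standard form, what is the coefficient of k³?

3

First differences: 282, 548, 940, 1482, 2198. Second differences: 266, 392, 542, 716. Third differences: 126, 150, 174. Fourth differences: 24, 24.
Level-4 differences are constant, so P has degree 4.
Fitting a degree-4 polynomial gives P(k) = k^4 + 3k³ - 4k.
The coefficient of k³ is 3.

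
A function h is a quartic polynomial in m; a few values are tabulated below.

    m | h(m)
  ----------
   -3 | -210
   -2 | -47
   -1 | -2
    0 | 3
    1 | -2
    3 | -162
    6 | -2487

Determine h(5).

Write h(m) = am^4 + bm³ + cm² + dm + e; the 7 given values yield a linear system in the 5 coefficients.
Solving, h(m) = -2m^4 + m³ - 3m² - m + 3.
Then h(5) = -1202.

-1202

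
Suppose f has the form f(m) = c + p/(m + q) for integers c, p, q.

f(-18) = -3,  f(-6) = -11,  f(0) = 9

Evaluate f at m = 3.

4

(f(m) − c)(m + q) = p for each data point; the three points give a linear system in c and q, then p follows.
Solving: c = -1, q = 3, p = 30, so f(m) = -1 + 30/(m + 3).
Then f(3) = -1 + 30/6 = 4.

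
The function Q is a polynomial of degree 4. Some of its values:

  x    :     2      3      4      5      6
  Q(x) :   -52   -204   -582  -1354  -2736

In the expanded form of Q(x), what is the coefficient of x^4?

Write Q(x) = ax^4 + bx³ + cx² + dx + e; the 5 given values yield a linear system in the 5 coefficients.
Solving, Q(x) = -2x^4 - 3x² - 7x + 6.
The coefficient of x^4 is -2.

-2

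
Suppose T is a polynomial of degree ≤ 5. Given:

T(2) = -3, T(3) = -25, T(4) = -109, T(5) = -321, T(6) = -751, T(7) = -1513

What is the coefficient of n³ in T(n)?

3

First differences: -22, -84, -212, -430, -762. Second differences: -62, -128, -218, -332. Third differences: -66, -90, -114. Fourth differences: -24, -24.
Level-4 differences are constant, so T has degree 4.
Fitting a degree-4 polynomial gives T(n) = -n^4 + 3n³ - 3n² + n - 1.
The coefficient of n³ is 3.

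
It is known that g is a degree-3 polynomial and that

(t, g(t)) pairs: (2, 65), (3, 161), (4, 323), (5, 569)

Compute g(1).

Write g(t) = at³ + bt² + ct + d; the 4 given values yield a linear system in the 4 coefficients.
Solving, g(t) = 3t³ + 6t² + 9t - 1.
Then g(1) = 17.

17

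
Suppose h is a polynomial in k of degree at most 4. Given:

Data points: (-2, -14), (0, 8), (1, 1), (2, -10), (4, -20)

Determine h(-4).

Write h(k) = ak^4 + bk³ + ck² + dk + e; the 5 given values yield a linear system in the 5 coefficients.
Solving, the leading coefficient vanishes, and h(k) = k³ - 5k² - 3k + 8.
Then h(-4) = -124.

-124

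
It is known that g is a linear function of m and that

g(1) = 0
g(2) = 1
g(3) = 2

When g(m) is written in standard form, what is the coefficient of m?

1

First differences: 1, 1.
Level-1 differences are constant, so g has degree 1.
Fitting a degree-1 polynomial gives g(m) = m - 1.
The coefficient of m is 1.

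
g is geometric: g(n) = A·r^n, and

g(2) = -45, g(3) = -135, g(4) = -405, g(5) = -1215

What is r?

3

Consecutive ratio: -135/(-45) = 3, and -405/(-135) = 3, so r = 3.
Then A·3^2 = -45 gives A = -5, and g(n) = -5·3^n.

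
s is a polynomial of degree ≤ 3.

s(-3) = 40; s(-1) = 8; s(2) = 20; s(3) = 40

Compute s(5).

104

Write s(t) = at³ + bt² + ct + d; the 4 given values yield a linear system in the 4 coefficients.
Solving, the leading coefficient vanishes, and s(t) = 4t² + 4.
Then s(5) = 104.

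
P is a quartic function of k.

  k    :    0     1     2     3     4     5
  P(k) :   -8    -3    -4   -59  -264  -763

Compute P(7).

First differences: 5, -1, -55, -205, -499. Second differences: -6, -54, -150, -294. Third differences: -48, -96, -144. Fourth differences: -48, -48.
Level-4 differences are constant, so P has degree 4.
Fitting a degree-4 polynomial gives P(k) = -2k^4 + 4k³ - k² + 4k - 8.
Then P(7) = -3459.

-3459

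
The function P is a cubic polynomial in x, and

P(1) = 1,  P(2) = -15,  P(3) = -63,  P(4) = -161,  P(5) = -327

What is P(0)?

First differences: -16, -48, -98, -166. Second differences: -32, -50, -68. Third differences: -18, -18.
Level-3 differences are constant, so P has degree 3.
Fitting a degree-3 polynomial gives P(x) = -3x³ + 2x² - x + 3.
The constant term is P(0) = 3.

3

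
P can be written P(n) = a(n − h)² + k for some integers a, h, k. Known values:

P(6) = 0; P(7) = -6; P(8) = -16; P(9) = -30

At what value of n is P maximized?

First differences -6, -10, -14; second difference -4 = 2a, so a = -2.
Expanding, the n-coefficient is −2ah = 4h; matching it to the data gives h = 5, and then k = 2.
So P(n) = -2(n − 5)² + 2.
Hence h = 5.

5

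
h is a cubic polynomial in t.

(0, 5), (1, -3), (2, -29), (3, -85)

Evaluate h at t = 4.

Write h(t) = at³ + bt² + ct + d; the 4 given values yield a linear system in the 4 coefficients.
Solving, h(t) = -2t³ - 3t² - 3t + 5.
Then h(4) = -183.

-183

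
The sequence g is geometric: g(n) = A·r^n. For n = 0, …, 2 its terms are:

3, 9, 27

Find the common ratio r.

Consecutive ratio: 9/3 = 3, and 27/9 = 3, so r = 3.
Then A·3^0 = 3 gives A = 3, and g(n) = 3·3^n.

3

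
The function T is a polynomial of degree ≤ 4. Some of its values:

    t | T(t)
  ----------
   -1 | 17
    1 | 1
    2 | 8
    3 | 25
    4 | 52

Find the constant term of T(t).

Write T(t) = at^4 + bt³ + ct² + dt + e; the 5 given values yield a linear system in the 5 coefficients.
Solving, the top 2 coefficients vanish, and T(t) = 5t² - 8t + 4.
The constant term is T(0) = 4.

4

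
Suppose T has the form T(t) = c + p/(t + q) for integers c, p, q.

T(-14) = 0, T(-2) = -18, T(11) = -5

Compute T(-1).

(T(t) − c)(t + q) = p for each data point; the three points give a linear system in c and q, then p follows.
Solving: c = -3, q = 4, p = -30, so T(t) = -3 − 30/(t + 4).
Then T(-1) = -3 − 30/3 = -13.

-13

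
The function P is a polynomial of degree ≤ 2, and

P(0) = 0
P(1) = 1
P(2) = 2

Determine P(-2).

First differences: 1, 1.
Level-1 differences are constant, so P has degree 1.
Fitting a degree-1 polynomial gives P(k) = k.
Then P(-2) = -2.

-2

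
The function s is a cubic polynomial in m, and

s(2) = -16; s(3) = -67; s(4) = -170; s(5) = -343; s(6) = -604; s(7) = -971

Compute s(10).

First differences: -51, -103, -173, -261, -367. Second differences: -52, -70, -88, -106. Third differences: -18, -18, -18.
Level-3 differences are constant, so s has degree 3.
Fitting a degree-3 polynomial gives s(m) = -3m³ + m² + m + 2.
Then s(10) = -2888.

-2888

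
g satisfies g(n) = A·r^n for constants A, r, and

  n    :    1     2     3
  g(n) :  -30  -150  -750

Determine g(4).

-3750

Consecutive ratio: -150/(-30) = 5, and -750/(-150) = 5, so r = 5.
Then A·5^1 = -30 gives A = -6, and g(n) = -6·5^n.
g(4) = -6·5^4 = -3750.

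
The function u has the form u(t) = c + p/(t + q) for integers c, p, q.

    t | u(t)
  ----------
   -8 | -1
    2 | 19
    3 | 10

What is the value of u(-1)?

(u(t) − c)(t + q) = p for each data point; the three points give a linear system in c and q, then p follows.
Solving: c = 1, q = -1, p = 18, so u(t) = 1 + 18/(t − 1).
Then u(-1) = 1 + 18/(-2) = -8.

-8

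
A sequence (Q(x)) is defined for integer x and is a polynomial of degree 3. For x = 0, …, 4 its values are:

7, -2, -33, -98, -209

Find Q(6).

First differences: -9, -31, -65, -111. Second differences: -22, -34, -46. Third differences: -12, -12.
Level-3 differences are constant, so Q has degree 3.
Fitting a degree-3 polynomial gives Q(x) = -2x³ - 5x² - 2x + 7.
Then Q(6) = -617.

-617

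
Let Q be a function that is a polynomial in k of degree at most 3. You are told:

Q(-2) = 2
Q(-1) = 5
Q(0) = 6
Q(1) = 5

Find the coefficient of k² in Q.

-1

Write Q(k) = ak³ + bk² + ck + d; the 4 given values yield a linear system in the 4 coefficients.
Solving, the leading coefficient vanishes, and Q(k) = -k² + 6.
The coefficient of k² is -1.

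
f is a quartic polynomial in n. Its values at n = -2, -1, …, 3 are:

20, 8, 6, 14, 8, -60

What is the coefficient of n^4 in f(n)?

First differences: -12, -2, 8, -6, -68. Second differences: 10, 10, -14, -62. Third differences: 0, -24, -48. Fourth differences: -24, -24.
Level-4 differences are constant, so f has degree 4.
Fitting a degree-4 polynomial gives f(n) = -n^4 - 2n³ + 6n² + 5n + 6.
The coefficient of n^4 is -1.

-1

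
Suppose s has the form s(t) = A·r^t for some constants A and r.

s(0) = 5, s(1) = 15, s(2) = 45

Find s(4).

405

Consecutive ratio: 15/5 = 3, and 45/15 = 3, so r = 3.
Then A·3^0 = 5 gives A = 5, and s(t) = 5·3^t.
s(4) = 5·3^4 = 405.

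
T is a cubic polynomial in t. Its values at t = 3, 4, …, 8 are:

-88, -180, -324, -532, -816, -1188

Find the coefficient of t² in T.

First differences: -92, -144, -208, -284, -372. Second differences: -52, -64, -76, -88. Third differences: -12, -12, -12.
Level-3 differences are constant, so T has degree 3.
Fitting a degree-3 polynomial gives T(t) = -2t³ - 2t² - 4t - 4.
The coefficient of t² is -2.

-2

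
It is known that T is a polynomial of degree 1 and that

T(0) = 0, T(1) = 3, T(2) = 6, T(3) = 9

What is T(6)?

18

Write T(t) = at + b; the 4 given values yield a linear system in the 2 coefficients.
Solving, T(t) = 3t.
Then T(6) = 18.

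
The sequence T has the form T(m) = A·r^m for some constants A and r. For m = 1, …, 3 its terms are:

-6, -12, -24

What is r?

Consecutive ratio: -12/(-6) = 2, and -24/(-12) = 2, so r = 2.
Then A·2^1 = -6 gives A = -3, and T(m) = -3·2^m.

2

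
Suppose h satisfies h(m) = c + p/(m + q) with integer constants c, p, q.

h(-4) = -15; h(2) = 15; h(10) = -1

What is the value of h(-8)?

(h(m) − c)(m + q) = p for each data point; the three points give a linear system in c and q, then p follows.
Solving: c = -5, q = 0, p = 40, so h(m) = -5 + 40/(m + 0).
Then h(-8) = -5 + 40/(-8) = -10.

-10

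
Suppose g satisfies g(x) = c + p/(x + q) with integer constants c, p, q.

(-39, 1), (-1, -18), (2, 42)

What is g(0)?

-38

(g(x) − c)(x + q) = p for each data point; the three points give a linear system in c and q, then p follows.
Solving: c = 2, q = -1, p = 40, so g(x) = 2 + 40/(x − 1).
Then g(0) = 2 + 40/(-1) = -38.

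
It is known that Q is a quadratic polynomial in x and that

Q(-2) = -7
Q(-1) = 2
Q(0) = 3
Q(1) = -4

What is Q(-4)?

-49

First differences: 9, 1, -7. Second differences: -8, -8.
Level-2 differences are constant, so Q has degree 2.
Fitting a degree-2 polynomial gives Q(x) = -4x² - 3x + 3.
Then Q(-4) = -49.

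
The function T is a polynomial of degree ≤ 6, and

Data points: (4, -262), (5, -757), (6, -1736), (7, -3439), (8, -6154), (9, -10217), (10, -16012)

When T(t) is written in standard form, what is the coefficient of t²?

0

First differences: -495, -979, -1703, -2715, -4063, -5795. Second differences: -484, -724, -1012, -1348, -1732. Third differences: -240, -288, -336, -384. Fourth differences: -48, -48, -48.
Level-4 differences are constant, so T has degree 4.
Fitting a degree-4 polynomial gives T(t) = -2t^4 + 4t³ - t - 2.
The coefficient of t² is 0.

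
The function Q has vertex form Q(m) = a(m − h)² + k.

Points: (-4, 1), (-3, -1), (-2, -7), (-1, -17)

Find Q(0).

-31

First differences -2, -6, -10; second difference -4 = 2a, so a = -2.
Expanding, the m-coefficient is −2ah = 4h; matching it to the data gives h = -4, and then k = 1.
So Q(m) = -2(m + 4)² + 1.
Q(0) = -2·4² + 1 = -31.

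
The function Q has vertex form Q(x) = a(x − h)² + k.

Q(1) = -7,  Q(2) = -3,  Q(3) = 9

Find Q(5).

57

First differences 4, 12; second difference 8 = 2a, so a = 4.
Expanding, the x-coefficient is −2ah = -8h; matching it to the data gives h = 1, and then k = -7.
So Q(x) = 4(x − 1)² − 7.
Q(5) = 4·4² − 7 = 57.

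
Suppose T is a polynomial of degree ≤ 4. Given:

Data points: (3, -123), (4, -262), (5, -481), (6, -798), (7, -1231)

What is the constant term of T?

Write T(n) = an^4 + bn³ + cn² + dn + e; the 5 given values yield a linear system in the 5 coefficients.
Solving, the leading coefficient vanishes, and T(n) = -3n³ - 4n² - 6.
The constant term is T(0) = -6.

-6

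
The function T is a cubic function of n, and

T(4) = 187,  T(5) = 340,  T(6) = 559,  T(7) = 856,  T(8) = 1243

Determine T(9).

Write T(n) = an³ + bn² + cn + d; the 5 given values yield a linear system in the 4 coefficients.
Solving, T(n) = 2n³ + 3n² + 4n - 5.
Then T(9) = 1732.

1732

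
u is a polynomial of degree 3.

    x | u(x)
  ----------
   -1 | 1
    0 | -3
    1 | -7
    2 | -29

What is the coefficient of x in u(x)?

-1

Write u(x) = ax³ + bx² + cx + d; the 4 given values yield a linear system in the 4 coefficients.
Solving, u(x) = -3x³ - x - 3.
The coefficient of x is -1.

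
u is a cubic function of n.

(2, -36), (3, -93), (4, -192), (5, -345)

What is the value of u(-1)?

3

Write u(n) = an³ + bn² + cn + d; the 4 given values yield a linear system in the 4 coefficients.
Solving, u(n) = -2n³ - 3n² - 4n.
Then u(-1) = 3.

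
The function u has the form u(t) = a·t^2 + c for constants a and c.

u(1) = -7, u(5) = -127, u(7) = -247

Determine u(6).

-182

From u(1) = -7 and u(5) = -127: 1a + c = -7 and 25a + c = -127.
Subtracting: 24a = -120, so a = -5; then c = -7 − (-5)·1 = -2.
So u(t) = -5t² − 2, and u(6) = -182.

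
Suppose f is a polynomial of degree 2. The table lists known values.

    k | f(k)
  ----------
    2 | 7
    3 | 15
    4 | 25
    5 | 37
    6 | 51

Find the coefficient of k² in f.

Write f(k) = ak² + bk + c; the 5 given values yield a linear system in the 3 coefficients.
Solving, f(k) = k² + 3k - 3.
The coefficient of k² is 1.

1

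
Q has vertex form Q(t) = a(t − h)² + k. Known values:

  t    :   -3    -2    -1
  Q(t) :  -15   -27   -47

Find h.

-4

First differences -12, -20; second difference -8 = 2a, so a = -4.
Expanding, the t-coefficient is −2ah = 8h; matching it to the data gives h = -4, and then k = -11.
So Q(t) = -4(t + 4)² − 11.
Hence h = -4.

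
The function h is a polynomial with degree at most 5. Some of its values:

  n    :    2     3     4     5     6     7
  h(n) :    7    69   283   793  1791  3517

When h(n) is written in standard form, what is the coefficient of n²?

2

Write h(n) = an^5 + bn^4 + cn³ + dn² + en + p; the 6 given values yield a linear system in the 6 coefficients.
Solving, the leading coefficient vanishes, and h(n) = 2n^4 - 4n³ + 2n² - 2n + 3.
The coefficient of n² is 2.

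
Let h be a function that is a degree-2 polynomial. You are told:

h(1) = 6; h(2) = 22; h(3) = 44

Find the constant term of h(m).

Write h(m) = am² + bm + c; the 3 given values yield a linear system in the 3 coefficients.
Solving, h(m) = 3m² + 7m - 4.
The constant term is h(0) = -4.

-4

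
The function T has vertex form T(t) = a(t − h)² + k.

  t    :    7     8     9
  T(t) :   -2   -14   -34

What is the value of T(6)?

2

First differences -12, -20; second difference -8 = 2a, so a = -4.
Expanding, the t-coefficient is −2ah = 8h; matching it to the data gives h = 6, and then k = 2.
So T(t) = -4(t − 6)² + 2.
T(6) = -4·0² + 2 = 2.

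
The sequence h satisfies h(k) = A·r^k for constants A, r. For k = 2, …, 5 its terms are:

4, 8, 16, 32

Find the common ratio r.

Consecutive ratio: 8/4 = 2, and 16/8 = 2, so r = 2.
Then A·2^2 = 4 gives A = 1, and h(k) = 1·2^k.

2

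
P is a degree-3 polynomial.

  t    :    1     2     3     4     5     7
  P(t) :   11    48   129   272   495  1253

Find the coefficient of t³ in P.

3

Write P(t) = at³ + bt² + ct + d; the 6 given values yield a linear system in the 4 coefficients.
Solving, P(t) = 3t³ + 4t² + 4t.
The coefficient of t³ is 3.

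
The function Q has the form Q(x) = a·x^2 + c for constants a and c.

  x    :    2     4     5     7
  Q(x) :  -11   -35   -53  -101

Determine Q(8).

From Q(2) = -11 and Q(4) = -35: 4a + c = -11 and 16a + c = -35.
Subtracting: 12a = -24, so a = -2; then c = -11 − (-2)·4 = -3.
So Q(x) = -2x² − 3, and Q(8) = -131.

-131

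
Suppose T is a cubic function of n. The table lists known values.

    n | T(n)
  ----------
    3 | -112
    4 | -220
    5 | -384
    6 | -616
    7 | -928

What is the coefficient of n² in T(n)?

-4

First differences: -108, -164, -232, -312. Second differences: -56, -68, -80. Third differences: -12, -12.
Level-3 differences are constant, so T has degree 3.
Fitting a degree-3 polynomial gives T(n) = -2n³ - 4n² - 6n - 4.
The coefficient of n² is -4.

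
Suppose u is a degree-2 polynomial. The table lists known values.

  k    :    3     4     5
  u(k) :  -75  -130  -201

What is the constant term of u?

Write u(k) = ak² + bk + c; the 3 given values yield a linear system in the 3 coefficients.
Solving, u(k) = -8k² + k - 6.
The constant term is u(0) = -6.

-6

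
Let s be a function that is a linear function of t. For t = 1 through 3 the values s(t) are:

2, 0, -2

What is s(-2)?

8

First differences: -2, -2.
Level-1 differences are constant, so s has degree 1.
Fitting a degree-1 polynomial gives s(t) = -2t + 4.
Then s(-2) = 8.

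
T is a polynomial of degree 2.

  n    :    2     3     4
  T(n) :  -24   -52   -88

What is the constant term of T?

8

Write T(n) = an² + bn + c; the 3 given values yield a linear system in the 3 coefficients.
Solving, T(n) = -4n² - 8n + 8.
The constant term is T(0) = 8.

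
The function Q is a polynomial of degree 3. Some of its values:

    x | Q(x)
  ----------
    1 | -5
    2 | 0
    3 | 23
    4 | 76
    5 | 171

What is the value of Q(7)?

535

First differences: 5, 23, 53, 95. Second differences: 18, 30, 42. Third differences: 12, 12.
Level-3 differences are constant, so Q has degree 3.
Fitting a degree-3 polynomial gives Q(x) = 2x³ - 3x² - 4.
Then Q(7) = 535.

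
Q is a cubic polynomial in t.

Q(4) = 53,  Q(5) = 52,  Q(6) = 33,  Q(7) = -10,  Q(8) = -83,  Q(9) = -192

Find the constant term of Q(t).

Write Q(t) = at³ + bt² + ct + d; the 6 given values yield a linear system in the 4 coefficients.
Solving, Q(t) = -t³ + 6t² + 6t - 3.
The constant term is Q(0) = -3.

-3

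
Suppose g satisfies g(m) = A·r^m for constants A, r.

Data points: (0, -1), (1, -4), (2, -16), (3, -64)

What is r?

Consecutive ratio: -4/(-1) = 4, and -16/(-4) = 4, so r = 4.
Then A·4^0 = -1 gives A = -1, and g(m) = -1·4^m.

4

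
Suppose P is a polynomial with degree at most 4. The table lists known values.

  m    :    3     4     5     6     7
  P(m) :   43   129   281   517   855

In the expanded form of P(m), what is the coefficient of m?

First differences: 86, 152, 236, 338. Second differences: 66, 84, 102. Third differences: 18, 18.
Level-3 differences are constant, so P has degree 3.
Fitting a degree-3 polynomial gives P(m) = 3m³ - 3m² - 4m + 1.
The coefficient of m is -4.

-4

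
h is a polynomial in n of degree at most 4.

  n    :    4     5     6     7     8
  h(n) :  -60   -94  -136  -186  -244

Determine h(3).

Write h(n) = an^4 + bn³ + cn² + dn + e; the 5 given values yield a linear system in the 5 coefficients.
Solving, the top 2 coefficients vanish, and h(n) = -4n² + 2n - 4.
Then h(3) = -34.

-34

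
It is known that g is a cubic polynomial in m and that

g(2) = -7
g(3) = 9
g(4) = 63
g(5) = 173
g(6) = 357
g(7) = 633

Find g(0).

Write g(m) = am³ + bm² + cm + d; the 6 given values yield a linear system in the 4 coefficients.
Solving, g(m) = 3m³ - 8m² - m + 3.
Then g(0) = 3.

3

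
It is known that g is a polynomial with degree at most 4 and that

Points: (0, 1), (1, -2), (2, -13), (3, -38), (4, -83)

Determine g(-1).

2

First differences: -3, -11, -25, -45. Second differences: -8, -14, -20. Third differences: -6, -6.
Level-3 differences are constant, so g has degree 3.
Fitting a degree-3 polynomial gives g(x) = -x³ - x² - x + 1.
Then g(-1) = 2.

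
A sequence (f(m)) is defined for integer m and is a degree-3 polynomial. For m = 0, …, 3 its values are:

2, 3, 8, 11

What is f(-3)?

83

Write f(m) = am³ + bm² + cm + d; the 4 given values yield a linear system in the 4 coefficients.
Solving, f(m) = -m³ + 5m² - 3m + 2.
Then f(-3) = 83.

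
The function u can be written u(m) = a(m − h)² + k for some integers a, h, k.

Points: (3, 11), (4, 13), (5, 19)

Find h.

First differences 2, 6; second difference 4 = 2a, so a = 2.
Expanding, the m-coefficient is −2ah = -4h; matching it to the data gives h = 3, and then k = 11.
So u(m) = 2(m − 3)² + 11.
Hence h = 3.

3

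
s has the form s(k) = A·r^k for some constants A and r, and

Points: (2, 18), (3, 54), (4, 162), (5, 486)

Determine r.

3

Consecutive ratio: 54/18 = 3, and 162/54 = 3, so r = 3.
Then A·3^2 = 18 gives A = 2, and s(k) = 2·3^k.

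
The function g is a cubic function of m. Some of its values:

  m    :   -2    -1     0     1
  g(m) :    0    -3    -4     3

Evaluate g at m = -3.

Write g(m) = am³ + bm² + cm + d; the 4 given values yield a linear system in the 4 coefficients.
Solving, g(m) = m³ + 4m² + 2m - 4.
Then g(-3) = -1.

-1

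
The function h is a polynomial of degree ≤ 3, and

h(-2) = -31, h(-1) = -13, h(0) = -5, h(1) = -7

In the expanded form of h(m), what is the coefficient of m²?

First differences: 18, 8, -2. Second differences: -10, -10.
Level-2 differences are constant, so h has degree 2.
Fitting a degree-2 polynomial gives h(m) = -5m² + 3m - 5.
The coefficient of m² is -5.

-5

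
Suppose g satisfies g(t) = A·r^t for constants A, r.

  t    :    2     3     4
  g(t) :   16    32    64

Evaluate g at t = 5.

128

Consecutive ratio: 32/16 = 2, and 64/32 = 2, so r = 2.
Then A·2^2 = 16 gives A = 4, and g(t) = 4·2^t.
g(5) = 4·2^5 = 128.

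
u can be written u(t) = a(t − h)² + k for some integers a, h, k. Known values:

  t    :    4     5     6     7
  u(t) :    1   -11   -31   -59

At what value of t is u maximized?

3

First differences -12, -20, -28; second difference -8 = 2a, so a = -4.
Expanding, the t-coefficient is −2ah = 8h; matching it to the data gives h = 3, and then k = 5.
So u(t) = -4(t − 3)² + 5.
Hence h = 3.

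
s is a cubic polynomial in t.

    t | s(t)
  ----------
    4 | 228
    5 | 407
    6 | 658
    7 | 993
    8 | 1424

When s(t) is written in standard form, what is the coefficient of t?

3

First differences: 179, 251, 335, 431. Second differences: 72, 84, 96. Third differences: 12, 12.
Level-3 differences are constant, so s has degree 3.
Fitting a degree-3 polynomial gives s(t) = 2t³ + 6t² + 3t - 8.
The coefficient of t is 3.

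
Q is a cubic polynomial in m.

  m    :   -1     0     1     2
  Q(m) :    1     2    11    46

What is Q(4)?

Write Q(m) = am³ + bm² + cm + d; the 4 given values yield a linear system in the 4 coefficients.
Solving, Q(m) = 3m³ + 4m² + 2m + 2.
Then Q(4) = 266.

266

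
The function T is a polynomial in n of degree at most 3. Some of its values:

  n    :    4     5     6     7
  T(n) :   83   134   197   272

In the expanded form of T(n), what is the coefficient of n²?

First differences: 51, 63, 75. Second differences: 12, 12.
Level-2 differences are constant, so T has degree 2.
Fitting a degree-2 polynomial gives T(n) = 6n² - 3n - 1.
The coefficient of n² is 6.

6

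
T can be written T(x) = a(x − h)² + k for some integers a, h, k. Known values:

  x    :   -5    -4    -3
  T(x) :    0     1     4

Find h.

First differences 1, 3; second difference 2 = 2a, so a = 1.
Expanding, the x-coefficient is −2ah = -2h; matching it to the data gives h = -5, and then k = 0.
So T(x) = 1(x + 5)² + 0.
Hence h = -5.

-5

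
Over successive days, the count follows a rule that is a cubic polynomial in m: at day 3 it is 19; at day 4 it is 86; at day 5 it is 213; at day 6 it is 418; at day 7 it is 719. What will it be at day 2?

Write the value at m as h(m).
First differences: 67, 127, 205, 301. Second differences: 60, 78, 96. Third differences: 18, 18.
Level-3 differences are constant, so h has degree 3.
Fitting a degree-3 polynomial gives h(m) = 3m³ - 6m² - 2m - 2.
Then h(2) = -6.

-6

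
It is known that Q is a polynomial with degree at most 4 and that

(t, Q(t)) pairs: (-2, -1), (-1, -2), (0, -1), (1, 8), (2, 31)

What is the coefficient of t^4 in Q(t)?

First differences: -1, 1, 9, 23. Second differences: 2, 8, 14. Third differences: 6, 6.
Level-3 differences are constant, so Q has degree 3.
Fitting a degree-3 polynomial gives Q(t) = t³ + 4t² + 4t - 1.
The coefficient of t^4 is 0.

0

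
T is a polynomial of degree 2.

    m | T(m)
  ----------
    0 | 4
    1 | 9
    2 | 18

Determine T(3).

31

Write T(m) = am² + bm + c; the 3 given values yield a linear system in the 3 coefficients.
Solving, T(m) = 2m² + 3m + 4.
Then T(3) = 31.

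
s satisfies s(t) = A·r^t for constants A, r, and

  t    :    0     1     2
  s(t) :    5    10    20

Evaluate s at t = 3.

40

Consecutive ratio: 10/5 = 2, and 20/10 = 2, so r = 2.
Then A·2^0 = 5 gives A = 5, and s(t) = 5·2^t.
s(3) = 5·2^3 = 40.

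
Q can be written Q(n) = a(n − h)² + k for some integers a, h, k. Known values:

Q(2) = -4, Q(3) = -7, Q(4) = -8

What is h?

First differences -3, -1; second difference 2 = 2a, so a = 1.
Expanding, the n-coefficient is −2ah = -2h; matching it to the data gives h = 4, and then k = -8.
So Q(n) = 1(n − 4)² − 8.
Hence h = 4.

4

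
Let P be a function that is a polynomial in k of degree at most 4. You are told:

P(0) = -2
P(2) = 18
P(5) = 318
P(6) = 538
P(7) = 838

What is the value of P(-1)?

6

Write P(k) = ak^4 + bk³ + ck² + dk + e; the 5 given values yield a linear system in the 5 coefficients.
Solving, the leading coefficient vanishes, and P(k) = 2k³ + 4k² - 6k - 2.
Then P(-1) = 6.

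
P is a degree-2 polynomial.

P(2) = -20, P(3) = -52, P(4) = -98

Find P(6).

Write P(t) = at² + bt + c; the 3 given values yield a linear system in the 3 coefficients.
Solving, P(t) = -7t² + 3t + 2.
Then P(6) = -232.

-232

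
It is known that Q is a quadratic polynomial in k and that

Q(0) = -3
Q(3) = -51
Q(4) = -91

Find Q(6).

Write Q(k) = ak² + bk + c; the 3 given values yield a linear system in the 3 coefficients.
Solving, Q(k) = -6k² + 2k - 3.
Then Q(6) = -207.

-207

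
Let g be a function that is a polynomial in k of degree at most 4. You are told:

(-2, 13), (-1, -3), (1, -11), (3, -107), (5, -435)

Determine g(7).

-1139

Write g(k) = ak^4 + bk³ + ck² + dk + e; the 5 given values yield a linear system in the 5 coefficients.
Solving, the leading coefficient vanishes, and g(k) = -3k³ - 2k² - k - 5.
Then g(7) = -1139.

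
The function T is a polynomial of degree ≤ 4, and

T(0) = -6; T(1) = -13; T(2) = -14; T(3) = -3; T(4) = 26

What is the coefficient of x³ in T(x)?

First differences: -7, -1, 11, 29. Second differences: 6, 12, 18. Third differences: 6, 6.
Level-3 differences are constant, so T has degree 3.
Fitting a degree-3 polynomial gives T(x) = x³ - 8x - 6.
The coefficient of x³ is 1.

1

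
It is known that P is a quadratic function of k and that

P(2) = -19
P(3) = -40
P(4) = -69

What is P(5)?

Write P(k) = ak² + bk + c; the 3 given values yield a linear system in the 3 coefficients.
Solving, P(k) = -4k² - k - 1.
Then P(5) = -106.

-106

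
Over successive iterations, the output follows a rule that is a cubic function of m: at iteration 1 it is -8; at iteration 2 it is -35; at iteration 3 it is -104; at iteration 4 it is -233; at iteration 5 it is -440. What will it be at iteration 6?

-743

Write the value at m as g(m).
First differences: -27, -69, -129, -207. Second differences: -42, -60, -78. Third differences: -18, -18.
Level-3 differences are constant, so g has degree 3.
Fitting a degree-3 polynomial gives g(m) = -3m³ - 3m² + 3m - 5.
Then g(6) = -743.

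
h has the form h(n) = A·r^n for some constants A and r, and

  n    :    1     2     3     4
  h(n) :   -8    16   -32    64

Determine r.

-2

Consecutive ratio: 16/(-8) = -2, and -32/16 = -2, so r = -2.
Then A·(-2)^1 = -8 gives A = 4, and h(n) = 4·(-2)^n.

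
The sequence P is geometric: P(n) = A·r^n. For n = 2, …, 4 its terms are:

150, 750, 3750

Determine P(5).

Consecutive ratio: 750/150 = 5, and 3750/750 = 5, so r = 5.
Then A·5^2 = 150 gives A = 6, and P(n) = 6·5^n.
P(5) = 6·5^5 = 18750.

18750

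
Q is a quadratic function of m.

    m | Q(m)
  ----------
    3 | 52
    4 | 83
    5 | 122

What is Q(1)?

Write Q(m) = am² + bm + c; the 3 given values yield a linear system in the 3 coefficients.
Solving, Q(m) = 4m² + 3m + 7.
Then Q(1) = 14.

14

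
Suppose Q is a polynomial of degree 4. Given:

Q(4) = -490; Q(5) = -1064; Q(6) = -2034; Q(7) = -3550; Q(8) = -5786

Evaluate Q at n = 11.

Write Q(n) = an^4 + bn³ + cn² + dn + e; the 5 given values yield a linear system in the 5 coefficients.
Solving, Q(n) = -n^4 - 3n³ - 2n² - 4n + 6.
Then Q(11) = -18914.

-18914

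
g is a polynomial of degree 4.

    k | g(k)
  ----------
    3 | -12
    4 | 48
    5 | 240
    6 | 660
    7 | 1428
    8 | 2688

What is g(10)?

7380

Write g(k) = ak^4 + bk³ + ck² + dk + e; the 6 given values yield a linear system in the 5 coefficients.
Solving, g(k) = k^4 - 2k³ - 7k² + 8k.
Then g(10) = 7380.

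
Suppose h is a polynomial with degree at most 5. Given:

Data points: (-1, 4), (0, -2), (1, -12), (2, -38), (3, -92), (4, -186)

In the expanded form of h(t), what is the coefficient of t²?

First differences: -6, -10, -26, -54, -94. Second differences: -4, -16, -28, -40. Third differences: -12, -12, -12.
Level-3 differences are constant, so h has degree 3.
Fitting a degree-3 polynomial gives h(t) = -2t³ - 2t² - 6t - 2.
The coefficient of t² is -2.

-2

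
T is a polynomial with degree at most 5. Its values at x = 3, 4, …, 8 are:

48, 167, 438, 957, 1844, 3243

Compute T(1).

2

First differences: 119, 271, 519, 887, 1399. Second differences: 152, 248, 368, 512. Third differences: 96, 120, 144. Fourth differences: 24, 24.
Level-4 differences are constant, so T has degree 4.
Fitting a degree-4 polynomial gives T(x) = x^4 - 2x³ + 3x² - 3x + 3.
Then T(1) = 2.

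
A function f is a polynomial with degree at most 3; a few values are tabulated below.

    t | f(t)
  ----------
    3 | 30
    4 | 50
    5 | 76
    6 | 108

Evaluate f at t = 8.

190

First differences: 20, 26, 32. Second differences: 6, 6.
Level-2 differences are constant, so f has degree 2.
Fitting a degree-2 polynomial gives f(t) = 3t² - t + 6.
Then f(8) = 190.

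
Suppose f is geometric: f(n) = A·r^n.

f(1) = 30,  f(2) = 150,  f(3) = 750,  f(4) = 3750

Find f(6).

Consecutive ratio: 150/30 = 5, and 750/150 = 5, so r = 5.
Then A·5^1 = 30 gives A = 6, and f(n) = 6·5^n.
f(6) = 6·5^6 = 93750.

93750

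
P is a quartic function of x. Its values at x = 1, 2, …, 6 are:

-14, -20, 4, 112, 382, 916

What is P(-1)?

First differences: -6, 24, 108, 270, 534. Second differences: 30, 84, 162, 264. Third differences: 54, 78, 102. Fourth differences: 24, 24.
Level-4 differences are constant, so P has degree 4.
Fitting a degree-4 polynomial gives P(x) = x^4 - x³ - 4x² - 2x - 8.
Then P(-1) = -8.

-8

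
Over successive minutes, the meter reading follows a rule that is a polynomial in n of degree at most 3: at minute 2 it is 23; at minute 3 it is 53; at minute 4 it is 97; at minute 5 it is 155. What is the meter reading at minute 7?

313

Write the value at n as f(n).
First differences: 30, 44, 58. Second differences: 14, 14.
Level-2 differences are constant, so f has degree 2.
Fitting a degree-2 polynomial gives f(n) = 7n² - 5n + 5.
Then f(7) = 313.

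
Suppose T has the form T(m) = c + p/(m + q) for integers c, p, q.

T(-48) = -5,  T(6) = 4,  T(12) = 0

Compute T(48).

(T(m) − c)(m + q) = p for each data point; the three points give a linear system in c and q, then p follows.
Solving: c = -4, q = 0, p = 48, so T(m) = -4 + 48/(m + 0).
Then T(48) = -4 + 48/48 = -3.

-3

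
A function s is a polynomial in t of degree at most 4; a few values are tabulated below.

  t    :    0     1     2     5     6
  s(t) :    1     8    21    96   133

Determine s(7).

Write s(t) = at^4 + bt³ + ct² + dt + e; the 5 given values yield a linear system in the 5 coefficients.
Solving, the top 2 coefficients vanish, and s(t) = 3t² + 4t + 1.
Then s(7) = 176.

176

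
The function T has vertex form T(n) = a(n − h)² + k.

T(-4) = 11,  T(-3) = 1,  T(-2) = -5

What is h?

First differences -10, -6; second difference 4 = 2a, so a = 2.
Expanding, the n-coefficient is −2ah = -4h; matching it to the data gives h = -1, and then k = -7.
So T(n) = 2(n + 1)² − 7.
Hence h = -1.

-1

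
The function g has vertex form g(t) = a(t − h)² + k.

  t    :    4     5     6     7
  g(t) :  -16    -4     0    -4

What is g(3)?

-36

First differences 12, 4, -4; second difference -8 = 2a, so a = -4.
Expanding, the t-coefficient is −2ah = 8h; matching it to the data gives h = 6, and then k = 0.
So g(t) = -4(t − 6)² + 0.
g(3) = -4·(-3)² + 0 = -36.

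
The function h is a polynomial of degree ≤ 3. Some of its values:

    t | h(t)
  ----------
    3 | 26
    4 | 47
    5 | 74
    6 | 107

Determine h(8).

191

First differences: 21, 27, 33. Second differences: 6, 6.
Level-2 differences are constant, so h has degree 2.
Fitting a degree-2 polynomial gives h(t) = 3t² - 1.
Then h(8) = 191.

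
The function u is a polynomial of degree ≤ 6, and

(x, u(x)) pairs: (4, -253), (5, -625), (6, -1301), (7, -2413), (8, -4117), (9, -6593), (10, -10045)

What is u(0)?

Write u(x) = ax^6 + bx^5 + cx^4 + dx³ + ex² + px + q; the 7 given values yield a linear system in the 7 coefficients.
Solving, the top 2 coefficients vanish, and u(x) = -x^4 - x² + 6x - 5.
The constant term is u(0) = -5.

-5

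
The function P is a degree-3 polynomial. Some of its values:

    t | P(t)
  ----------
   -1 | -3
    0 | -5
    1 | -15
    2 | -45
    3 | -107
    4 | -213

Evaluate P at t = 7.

First differences: -2, -10, -30, -62, -106. Second differences: -8, -20, -32, -44. Third differences: -12, -12, -12.
Level-3 differences are constant, so P has degree 3.
Fitting a degree-3 polynomial gives P(t) = -2t³ - 4t² - 4t - 5.
Then P(7) = -915.

-915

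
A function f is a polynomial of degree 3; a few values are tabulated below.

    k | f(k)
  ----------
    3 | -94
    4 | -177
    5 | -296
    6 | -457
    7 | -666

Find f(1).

-12

Write f(k) = ak³ + bk² + ck + d; the 5 given values yield a linear system in the 4 coefficients.
Solving, f(k) = -k³ - 6k² - 4k - 1.
Then f(1) = -12.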